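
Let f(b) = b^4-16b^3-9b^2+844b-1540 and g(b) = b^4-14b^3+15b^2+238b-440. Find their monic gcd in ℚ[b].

b^2-13b+22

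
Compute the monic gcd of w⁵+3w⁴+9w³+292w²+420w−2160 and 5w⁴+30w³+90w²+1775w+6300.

Apply the Euclidean algorithm:
  w⁵+3w⁴+9w³+292w²+420w−2160 = ((1/5)w−3/5)(5w⁴+30w³+90w²+1775w+6300) + (9w³−9w²+225w+1620)
  5w⁴+30w³+90w²+1775w+6300 = ((5/9)w+35/9)(9w³−9w²+225w+1620) + (0)
Last nonzero remainder: 9w³−9w²+225w+1620. Dividing through by 9 gives the monic gcd w³−w²+25w+180.

w³−w²+25w+180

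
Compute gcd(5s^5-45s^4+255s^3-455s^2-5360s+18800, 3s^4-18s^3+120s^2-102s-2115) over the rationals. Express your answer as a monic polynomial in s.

Apply the Euclidean algorithm:
  5s^5-45s^4+255s^3-455s^2-5360s+18800 = ((5/3)s-5)(3s^4-18s^3+120s^2-102s-2115) + (-35s^3+315s^2-2345s+8225)
  3s^4-18s^3+120s^2-102s-2115 = (-(3/35)s-9/35)(-35s^3+315s^2-2345s+8225) + (0)
Last nonzero remainder: -35s^3+315s^2-2345s+8225. Dividing through by -35 gives the monic gcd s^3-9s^2+67s-235.

s^3-9s^2+67s-235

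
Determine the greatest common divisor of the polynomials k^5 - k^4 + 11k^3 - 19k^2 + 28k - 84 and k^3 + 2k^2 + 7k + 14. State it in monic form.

k^2 + 7

Euclidean algorithm in ℚ[k]:
  k^5 - k^4 + 11k^3 - 19k^2 + 28k - 84 = (k^2 - 3k + 10)(k^3 + 2k^2 + 7k + 14) + (-32k^2 - 224)
  k^3 + 2k^2 + 7k + 14 = (-(1/32)k - 1/16)(-32k^2 - 224) + (0)
Last nonzero remainder: -32k^2 - 224. Dividing through by -32 gives the monic gcd k^2 + 7.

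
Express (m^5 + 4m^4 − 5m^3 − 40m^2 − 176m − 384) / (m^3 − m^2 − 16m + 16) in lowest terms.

By polynomial division,
  m^5 + 4m^4 − 5m^3 − 40m^2 − 176m − 384 = (m^2 + 5m + 16)(m^3 − m^2 − 16m + 16) + (40m^2 − 640)
  m^3 − m^2 − 16m + 16 = ((1/40)m − 1/40)(40m^2 − 640) + (0)
Last nonzero remainder: 40m^2 − 640. Dividing through by 40 gives the monic gcd m^2 − 16.
Cancel m^2 − 16 from numerator and denominator to get the reduced form.

(m^3 + 4m^2 + 11m + 24)/(m − 1)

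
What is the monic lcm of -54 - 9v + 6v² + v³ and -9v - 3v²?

Euclidean algorithm in ℚ[v]:
  v³ + 6v² - 9v - 54 = (-(1/3)v - 1)(-3v² - 9v) + (-18v - 54)
  -3v² - 9v = ((1/6)v)(-18v - 54) + (0)
Last nonzero remainder: -18v - 54. Dividing through by -18 gives the monic gcd v + 3.
Then lcm(f, g) = f·g / gcd(f, g); expanding and making the result monic gives the answer.

-54v - 9v² + 6v³ + v⁴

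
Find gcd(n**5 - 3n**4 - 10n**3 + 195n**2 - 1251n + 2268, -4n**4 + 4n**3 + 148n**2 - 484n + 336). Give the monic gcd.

n**3 - 37n + 84

Euclidean algorithm in ℚ[n]:
  n**5 - 3n**4 - 10n**3 + 195n**2 - 1251n + 2268 = (-(1/4)n + 1/2)(-4n**4 + 4n**3 + 148n**2 - 484n + 336) + (25n**3 - 925n + 2100)
  -4n**4 + 4n**3 + 148n**2 - 484n + 336 = (-(4/25)n + 4/25)(25n**3 - 925n + 2100) + (0)
Last nonzero remainder: 25n**3 - 925n + 2100. Dividing through by 25 gives the monic gcd n**3 - 37n + 84.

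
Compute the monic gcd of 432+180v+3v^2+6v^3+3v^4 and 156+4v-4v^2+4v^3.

3+v

Apply the Euclidean algorithm:
  3v^4+6v^3+3v^2+180v+432 = ((3/4)v+9/4)(4v^3-4v^2+4v+156) + (9v^2+54v+81)
  4v^3-4v^2+4v+156 = ((4/9)v-28/9)(9v^2+54v+81) + (136v+408)
  9v^2+54v+81 = ((9/136)v+27/136)(136v+408) + (0)
Last nonzero remainder: 136v+408. Dividing through by 136 gives the monic gcd v+3.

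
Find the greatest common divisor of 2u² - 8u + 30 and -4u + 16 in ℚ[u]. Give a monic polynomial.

1

Euclidean algorithm in ℚ[u]:
  2u² - 8u + 30 = (-(1/2)u)(-4u + 16) + (30)
  -4u + 16 = (-(2/15)u + 8/15)(30) + (0)
The last nonzero remainder is the constant 30, so the polynomials are coprime and gcd = 1.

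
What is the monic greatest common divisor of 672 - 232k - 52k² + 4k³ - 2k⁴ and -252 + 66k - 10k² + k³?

Repeated division with remainder:
  -2k⁴ + 4k³ - 52k² - 232k + 672 = (-2k - 16)(k³ - 10k² + 66k - 252) + (-80k² + 320k - 3360)
  k³ - 10k² + 66k - 252 = (-(1/80)k + 3/40)(-80k² + 320k - 3360) + (0)
Last nonzero remainder: -80k² + 320k - 3360. Dividing through by -80 gives the monic gcd k² - 4k + 42.

42 - 4k + k²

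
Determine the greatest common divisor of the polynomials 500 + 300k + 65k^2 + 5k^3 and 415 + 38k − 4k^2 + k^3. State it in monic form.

5 + k

Apply the Euclidean algorithm:
  5k^3 + 65k^2 + 300k + 500 = (5)(k^3 − 4k^2 + 38k + 415) + (85k^2 + 110k − 1575)
  k^3 − 4k^2 + 38k + 415 = ((1/85)k − 18/289)(85k^2 + 110k − 1575) + ((18317/289)k + 91585/289)
  85k^2 + 110k − 1575 = ((24565/18317)k − 91035/18317)((18317/289)k + 91585/289) + (0)
Last nonzero remainder: (18317/289)k + 91585/289. Dividing through by 18317/289 gives the monic gcd k + 5.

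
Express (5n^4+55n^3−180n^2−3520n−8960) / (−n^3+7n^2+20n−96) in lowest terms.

(−5n^2−75n−280)/(n−3)

Apply the Euclidean algorithm:
  5n^4+55n^3−180n^2−3520n−8960 = (−5n−90)(−n^3+7n^2+20n−96) + (550n^2−2200n−17600)
  −n^3+7n^2+20n−96 = (−(1/550)n+3/550)(550n^2−2200n−17600) + (0)
Last nonzero remainder: 550n^2−2200n−17600. Dividing through by 550 gives the monic gcd n^2−4n−32.
Cancel n^2−4n−32 from numerator and denominator to get the reduced form.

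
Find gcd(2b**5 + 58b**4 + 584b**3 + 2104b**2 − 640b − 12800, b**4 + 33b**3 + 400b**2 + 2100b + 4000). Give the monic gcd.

b**3 + 23b**2 + 170b + 400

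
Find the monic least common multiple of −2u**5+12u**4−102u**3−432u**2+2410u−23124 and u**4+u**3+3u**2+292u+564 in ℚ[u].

u**6−4u**5+39u**4+318u**3−773u**2+9152u+23124

By polynomial division,
  −2u**5+12u**4−102u**3−432u**2+2410u−23124 = (−2u+14)(u**4+u**3+3u**2+292u+564) + (−110u**3+110u**2−550u−31020)
  u**4+u**3+3u**2+292u+564 = (−(1/110)u−1/55)(−110u**3+110u**2−550u−31020) + (0)
Last nonzero remainder: −110u**3+110u**2−550u−31020. Dividing through by −110 gives the monic gcd u**3−u**2+5u+282.
Then lcm(f, g) = f·g / gcd(f, g); expanding and making the result monic gives the answer.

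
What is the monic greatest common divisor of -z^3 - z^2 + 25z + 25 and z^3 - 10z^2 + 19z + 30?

z^2 - 4z - 5

Apply the Euclidean algorithm:
  -z^3 - z^2 + 25z + 25 = (-1)(z^3 - 10z^2 + 19z + 30) + (-11z^2 + 44z + 55)
  z^3 - 10z^2 + 19z + 30 = (-(1/11)z + 6/11)(-11z^2 + 44z + 55) + (0)
Last nonzero remainder: -11z^2 + 44z + 55. Dividing through by -11 gives the monic gcd z^2 - 4z - 5.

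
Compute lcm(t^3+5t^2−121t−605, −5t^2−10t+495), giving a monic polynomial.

Repeated division with remainder:
  t^3+5t^2−121t−605 = (−(1/5)t−3/5)(−5t^2−10t+495) + (−28t−308)
  −5t^2−10t+495 = ((5/28)t−45/28)(−28t−308) + (0)
Last nonzero remainder: −28t−308. Dividing through by −28 gives the monic gcd t+11.
Then lcm(f, g) = f·g / gcd(f, g); expanding and making the result monic gives the answer.

t^4−4t^3−166t^2+484t+5445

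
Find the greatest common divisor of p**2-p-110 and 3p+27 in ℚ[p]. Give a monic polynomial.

1

Apply the Euclidean algorithm:
  p**2-p-110 = ((1/3)p-10/3)(3p+27) + (-20)
  3p+27 = (-(3/20)p-27/20)(-20) + (0)
The last nonzero remainder is the constant -20, so the polynomials are coprime and gcd = 1.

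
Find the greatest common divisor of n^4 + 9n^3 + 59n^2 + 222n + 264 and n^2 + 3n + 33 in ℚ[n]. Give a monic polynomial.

Euclidean algorithm in ℚ[n]:
  n^4 + 9n^3 + 59n^2 + 222n + 264 = (n^2 + 6n + 8)(n^2 + 3n + 33) + (0)
The last nonzero remainder n^2 + 3n + 33 is already monic.

n^2 + 3n + 33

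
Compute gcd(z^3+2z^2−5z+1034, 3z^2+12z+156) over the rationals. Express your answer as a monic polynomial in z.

Repeated division with remainder:
  z^3+2z^2−5z+1034 = ((1/3)z−2/3)(3z^2+12z+156) + (−49z+1138)
  3z^2+12z+156 = (−(3/49)z−4002/2401)(−49z+1138) + (4928832/2401)
  −49z+1138 = (−(117649/4928832)z+1366169/2464416)(4928832/2401) + (0)
The last nonzero remainder is the constant 4928832/2401, so the polynomials are coprime and gcd = 1.

1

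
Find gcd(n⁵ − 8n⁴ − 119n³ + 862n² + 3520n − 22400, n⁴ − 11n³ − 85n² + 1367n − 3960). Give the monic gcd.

Euclidean algorithm in ℚ[n]:
  n⁵ − 8n⁴ − 119n³ + 862n² + 3520n − 22400 = (n + 3)(n⁴ − 11n³ − 85n² + 1367n − 3960) + (−n³ − 250n² + 3379n − 10520)
  n⁴ − 11n³ − 85n² + 1367n − 3960 = (−n + 261)(−n³ − 250n² + 3379n − 10520) + (68544n² − 891072n + 2741760)
  −n³ − 250n² + 3379n − 10520 = (−(1/68544)n − 263/68544)(68544n² − 891072n + 2741760) + (0)
Last nonzero remainder: 68544n² − 891072n + 2741760. Dividing through by 68544 gives the monic gcd n² − 13n + 40.

n² − 13n + 40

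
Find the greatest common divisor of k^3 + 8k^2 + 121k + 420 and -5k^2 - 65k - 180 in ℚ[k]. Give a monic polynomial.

Repeated division with remainder:
  k^3 + 8k^2 + 121k + 420 = (-(1/5)k + 1)(-5k^2 - 65k - 180) + (150k + 600)
  -5k^2 - 65k - 180 = (-(1/30)k - 3/10)(150k + 600) + (0)
Last nonzero remainder: 150k + 600. Dividing through by 150 gives the monic gcd k + 4.

k + 4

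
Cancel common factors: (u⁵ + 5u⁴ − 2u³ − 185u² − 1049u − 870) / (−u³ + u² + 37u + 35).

(−u³ + u² + u + 174)/(u − 7)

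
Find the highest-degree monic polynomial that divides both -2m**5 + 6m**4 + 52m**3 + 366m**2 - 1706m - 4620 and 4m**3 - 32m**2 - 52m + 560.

Euclidean algorithm in ℚ[m]:
  -2m**5 + 6m**4 + 52m**3 + 366m**2 - 1706m - 4620 = (-(1/2)m**2 - (5/2)m - 27/2)(4m**3 - 32m**2 - 52m + 560) + (84m**2 - 1008m + 2940)
  4m**3 - 32m**2 - 52m + 560 = ((1/21)m + 4/21)(84m**2 - 1008m + 2940) + (0)
Last nonzero remainder: 84m**2 - 1008m + 2940. Dividing through by 84 gives the monic gcd m**2 - 12m + 35.

m**2 - 12m + 35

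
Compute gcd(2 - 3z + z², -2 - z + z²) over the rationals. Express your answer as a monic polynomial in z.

Apply the Euclidean algorithm:
  z² - 3z + 2 = (z² - z - 2) + (-2z + 4)
  z² - z - 2 = (-(1/2)z - 1/2)(-2z + 4) + (0)
Last nonzero remainder: -2z + 4. Dividing through by -2 gives the monic gcd z - 2.

-2 + z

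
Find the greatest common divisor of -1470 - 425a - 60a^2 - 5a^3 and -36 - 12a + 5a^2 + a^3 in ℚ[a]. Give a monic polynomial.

6 + a

By polynomial division,
  -5a^3 - 60a^2 - 425a - 1470 = (-5)(a^3 + 5a^2 - 12a - 36) + (-35a^2 - 485a - 1650)
  a^3 + 5a^2 - 12a - 36 = (-(1/35)a + 62/245)(-35a^2 - 485a - 1650) + ((3116/49)a + 18696/49)
  -35a^2 - 485a - 1650 = (-(1715/3116)a - 13475/3116)((3116/49)a + 18696/49) + (0)
Last nonzero remainder: (3116/49)a + 18696/49. Dividing through by 3116/49 gives the monic gcd a + 6.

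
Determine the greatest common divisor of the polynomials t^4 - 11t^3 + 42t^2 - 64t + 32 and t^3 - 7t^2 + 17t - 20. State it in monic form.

Apply the Euclidean algorithm:
  t^4 - 11t^3 + 42t^2 - 64t + 32 = (t - 4)(t^3 - 7t^2 + 17t - 20) + (-3t^2 + 24t - 48)
  t^3 - 7t^2 + 17t - 20 = (-(1/3)t - 1/3)(-3t^2 + 24t - 48) + (9t - 36)
  -3t^2 + 24t - 48 = (-(1/3)t + 4/3)(9t - 36) + (0)
Last nonzero remainder: 9t - 36. Dividing through by 9 gives the monic gcd t - 4.

t - 4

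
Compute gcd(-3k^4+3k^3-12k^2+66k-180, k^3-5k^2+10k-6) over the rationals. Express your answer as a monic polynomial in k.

Euclidean algorithm in ℚ[k]:
  -3k^4+3k^3-12k^2+66k-180 = (-3k-12)(k^3-5k^2+10k-6) + (-42k^2+168k-252)
  k^3-5k^2+10k-6 = (-(1/42)k+1/42)(-42k^2+168k-252) + (0)
Last nonzero remainder: -42k^2+168k-252. Dividing through by -42 gives the monic gcd k^2-4k+6.

k^2-4k+6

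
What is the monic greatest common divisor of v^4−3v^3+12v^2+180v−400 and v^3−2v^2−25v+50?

v^2+3v−10

Apply the Euclidean algorithm:
  v^4−3v^3+12v^2+180v−400 = (v−1)(v^3−2v^2−25v+50) + (35v^2+105v−350)
  v^3−2v^2−25v+50 = ((1/35)v−1/7)(35v^2+105v−350) + (0)
Last nonzero remainder: 35v^2+105v−350. Dividing through by 35 gives the monic gcd v^2+3v−10.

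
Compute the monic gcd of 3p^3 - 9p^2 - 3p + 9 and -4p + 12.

p - 3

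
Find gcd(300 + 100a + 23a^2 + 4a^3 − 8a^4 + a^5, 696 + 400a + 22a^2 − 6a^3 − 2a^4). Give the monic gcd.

−12 − 4a + a^2

By polynomial division,
  a^5 − 8a^4 + 4a^3 + 23a^2 + 100a + 300 = (−(1/2)a + 11/2)(−2a^4 − 6a^3 + 22a^2 + 400a + 696) + (48a^3 + 102a^2 − 1752a − 3528)
  −2a^4 − 6a^3 + 22a^2 + 400a + 696 = (−(1/24)a − 7/192)(48a^3 + 102a^2 − 1752a − 3528) + (−(1513/32)a^2 + (1513/8)a + 4539/8)
  48a^3 + 102a^2 − 1752a − 3528 = (−(1536/1513)a − 9408/1513)(−(1513/32)a^2 + (1513/8)a + 4539/8) + (0)
Last nonzero remainder: −(1513/32)a^2 + (1513/8)a + 4539/8. Dividing through by −1513/32 gives the monic gcd a^2 − 4a − 12.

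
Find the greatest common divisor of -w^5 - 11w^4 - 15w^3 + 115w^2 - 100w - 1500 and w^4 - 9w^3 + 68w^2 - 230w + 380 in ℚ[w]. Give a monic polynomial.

w^2 - 5w + 10

Apply the Euclidean algorithm:
  -w^5 - 11w^4 - 15w^3 + 115w^2 - 100w - 1500 = (-w - 20)(w^4 - 9w^3 + 68w^2 - 230w + 380) + (-127w^3 + 1245w^2 - 4320w + 6100)
  w^4 - 9w^3 + 68w^2 - 230w + 380 = (-(1/127)w - 102/16129)(-127w^3 + 1245w^2 - 4320w + 6100) + ((675122/16129)w^2 - (3375610/16129)w + 6751220/16129)
  -127w^3 + 1245w^2 - 4320w + 6100 = (-(2048383/675122)w + 4919345/337561)((675122/16129)w^2 - (3375610/16129)w + 6751220/16129) + (0)
Last nonzero remainder: (675122/16129)w^2 - (3375610/16129)w + 6751220/16129. Dividing through by 675122/16129 gives the monic gcd w^2 - 5w + 10.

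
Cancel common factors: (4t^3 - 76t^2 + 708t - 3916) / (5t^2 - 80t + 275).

Euclidean algorithm in ℚ[t]:
  4t^3 - 76t^2 + 708t - 3916 = ((4/5)t - 12/5)(5t^2 - 80t + 275) + (296t - 3256)
  5t^2 - 80t + 275 = ((5/296)t - 25/296)(296t - 3256) + (0)
Last nonzero remainder: 296t - 3256. Dividing through by 296 gives the monic gcd t - 11.
Cancel t - 11 from numerator and denominator to get the reduced form.

(4t^2 - 32t + 356)/(5t - 25)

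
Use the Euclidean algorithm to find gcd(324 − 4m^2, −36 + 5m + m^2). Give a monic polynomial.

9 + m

Apply the Euclidean algorithm:
  −4m^2 + 324 = (−4)(m^2 + 5m − 36) + (20m + 180)
  m^2 + 5m − 36 = ((1/20)m − 1/5)(20m + 180) + (0)
Last nonzero remainder: 20m + 180. Dividing through by 20 gives the monic gcd m + 9.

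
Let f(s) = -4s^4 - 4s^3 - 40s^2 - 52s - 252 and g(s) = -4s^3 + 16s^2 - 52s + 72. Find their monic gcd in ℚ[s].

By polynomial division,
  -4s^4 - 4s^3 - 40s^2 - 52s - 252 = (s + 5)(-4s^3 + 16s^2 - 52s + 72) + (-68s^2 + 136s - 612)
  -4s^3 + 16s^2 - 52s + 72 = ((1/17)s - 2/17)(-68s^2 + 136s - 612) + (0)
Last nonzero remainder: -68s^2 + 136s - 612. Dividing through by -68 gives the monic gcd s^2 - 2s + 9.

s^2 - 2s + 9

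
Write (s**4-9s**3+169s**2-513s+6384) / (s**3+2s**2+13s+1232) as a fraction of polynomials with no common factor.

(s**2+57)/(s+11)

Apply the Euclidean algorithm:
  s**4-9s**3+169s**2-513s+6384 = (s-11)(s**3+2s**2+13s+1232) + (178s**2-1602s+19936)
  s**3+2s**2+13s+1232 = ((1/178)s+11/178)(178s**2-1602s+19936) + (0)
Last nonzero remainder: 178s**2-1602s+19936. Dividing through by 178 gives the monic gcd s**2-9s+112.
Cancel s**2-9s+112 from numerator and denominator to get the reduced form.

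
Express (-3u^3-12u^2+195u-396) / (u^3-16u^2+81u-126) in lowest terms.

By polynomial division,
  -3u^3-12u^2+195u-396 = (-3)(u^3-16u^2+81u-126) + (-60u^2+438u-774)
  u^3-16u^2+81u-126 = (-(1/60)u+29/200)(-60u^2+438u-774) + ((459/100)u-1377/100)
  -60u^2+438u-774 = (-(2000/153)u+8600/153)((459/100)u-1377/100) + (0)
Last nonzero remainder: (459/100)u-1377/100. Dividing through by 459/100 gives the monic gcd u-3.
Cancel u-3 from numerator and denominator to get the reduced form.

(-3u^2-21u+132)/(u^2-13u+42)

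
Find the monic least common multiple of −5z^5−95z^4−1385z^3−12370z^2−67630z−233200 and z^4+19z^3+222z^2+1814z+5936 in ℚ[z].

z^6+26z^5+410z^4+4413z^3+30844z^2+141322z+326480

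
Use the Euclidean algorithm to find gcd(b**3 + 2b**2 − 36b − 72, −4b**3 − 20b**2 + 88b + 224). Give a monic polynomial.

b + 2

Repeated division with remainder:
  b**3 + 2b**2 − 36b − 72 = (−1/4)(−4b**3 − 20b**2 + 88b + 224) + (−3b**2 − 14b − 16)
  −4b**3 − 20b**2 + 88b + 224 = ((4/3)b + 4/9)(−3b**2 − 14b − 16) + ((1040/9)b + 2080/9)
  −3b**2 − 14b − 16 = (−(27/1040)b − 9/130)((1040/9)b + 2080/9) + (0)
Last nonzero remainder: (1040/9)b + 2080/9. Dividing through by 1040/9 gives the monic gcd b + 2.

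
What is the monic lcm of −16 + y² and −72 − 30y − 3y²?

−96 − 16y + 6y² + y³

Euclidean algorithm in ℚ[y]:
  y² − 16 = (−1/3)(−3y² − 30y − 72) + (−10y − 40)
  −3y² − 30y − 72 = ((3/10)y + 9/5)(−10y − 40) + (0)
Last nonzero remainder: −10y − 40. Dividing through by −10 gives the monic gcd y + 4.
Then lcm(f, g) = f·g / gcd(f, g); expanding and making the result monic gives the answer.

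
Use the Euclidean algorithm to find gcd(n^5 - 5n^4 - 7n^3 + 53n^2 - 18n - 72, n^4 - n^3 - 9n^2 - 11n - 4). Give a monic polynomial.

Repeated division with remainder:
  n^5 - 5n^4 - 7n^3 + 53n^2 - 18n - 72 = (n - 4)(n^4 - n^3 - 9n^2 - 11n - 4) + (-2n^3 + 28n^2 - 58n - 88)
  n^4 - n^3 - 9n^2 - 11n - 4 = (-(1/2)n - 13/2)(-2n^3 + 28n^2 - 58n - 88) + (144n^2 - 432n - 576)
  -2n^3 + 28n^2 - 58n - 88 = (-(1/72)n + 11/72)(144n^2 - 432n - 576) + (0)
Last nonzero remainder: 144n^2 - 432n - 576. Dividing through by 144 gives the monic gcd n^2 - 3n - 4.

n^2 - 3n - 4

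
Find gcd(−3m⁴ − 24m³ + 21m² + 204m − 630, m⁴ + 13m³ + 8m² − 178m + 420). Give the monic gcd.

m³ + 3m² − 22m + 42

Euclidean algorithm in ℚ[m]:
  −3m⁴ − 24m³ + 21m² + 204m − 630 = (−3)(m⁴ + 13m³ + 8m² − 178m + 420) + (15m³ + 45m² − 330m + 630)
  m⁴ + 13m³ + 8m² − 178m + 420 = ((1/15)m + 2/3)(15m³ + 45m² − 330m + 630) + (0)
Last nonzero remainder: 15m³ + 45m² − 330m + 630. Dividing through by 15 gives the monic gcd m³ + 3m² − 22m + 42.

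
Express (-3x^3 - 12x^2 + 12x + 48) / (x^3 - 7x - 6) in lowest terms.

Euclidean algorithm in ℚ[x]:
  -3x^3 - 12x^2 + 12x + 48 = (-3)(x^3 - 7x - 6) + (-12x^2 - 9x + 30)
  x^3 - 7x - 6 = (-(1/12)x + 1/16)(-12x^2 - 9x + 30) + (-(63/16)x - 63/8)
  -12x^2 - 9x + 30 = ((64/21)x - 80/21)(-(63/16)x - 63/8) + (0)
Last nonzero remainder: -(63/16)x - 63/8. Dividing through by -63/16 gives the monic gcd x + 2.
Cancel x + 2 from numerator and denominator to get the reduced form.

(-3x^2 - 6x + 24)/(x^2 - 2x - 3)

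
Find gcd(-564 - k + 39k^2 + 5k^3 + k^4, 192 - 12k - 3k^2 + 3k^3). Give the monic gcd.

By polynomial division,
  k^4 + 5k^3 + 39k^2 - k - 564 = ((1/3)k + 2)(3k^3 - 3k^2 - 12k + 192) + (49k^2 - 41k - 948)
  3k^3 - 3k^2 - 12k + 192 = ((3/49)k - 24/2401)(49k^2 - 41k - 948) + ((109560/2401)k + 438240/2401)
  49k^2 - 41k - 948 = ((117649/109560)k - 189679/36520)((109560/2401)k + 438240/2401) + (0)
Last nonzero remainder: (109560/2401)k + 438240/2401. Dividing through by 109560/2401 gives the monic gcd k + 4.

4 + k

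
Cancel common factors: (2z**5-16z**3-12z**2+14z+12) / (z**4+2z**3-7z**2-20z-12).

(2z**2-2)/(z+2)

Apply the Euclidean algorithm:
  2z**5-16z**3-12z**2+14z+12 = (2z-4)(z**4+2z**3-7z**2-20z-12) + (6z**3-42z-36)
  z**4+2z**3-7z**2-20z-12 = ((1/6)z+1/3)(6z**3-42z-36) + (0)
Last nonzero remainder: 6z**3-42z-36. Dividing through by 6 gives the monic gcd z**3-7z-6.
Cancel z**3-7z-6 from numerator and denominator to get the reduced form.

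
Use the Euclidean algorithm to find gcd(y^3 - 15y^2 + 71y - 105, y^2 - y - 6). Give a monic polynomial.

y - 3

By polynomial division,
  y^3 - 15y^2 + 71y - 105 = (y - 14)(y^2 - y - 6) + (63y - 189)
  y^2 - y - 6 = ((1/63)y + 2/63)(63y - 189) + (0)
Last nonzero remainder: 63y - 189. Dividing through by 63 gives the monic gcd y - 3.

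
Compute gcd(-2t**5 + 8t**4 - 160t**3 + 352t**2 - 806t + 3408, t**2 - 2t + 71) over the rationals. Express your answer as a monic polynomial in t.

Repeated division with remainder:
  -2t**5 + 8t**4 - 160t**3 + 352t**2 - 806t + 3408 = (-2t**3 + 4t**2 - 10t + 48)(t**2 - 2t + 71) + (0)
The last nonzero remainder t**2 - 2t + 71 is already monic.

t**2 - 2t + 71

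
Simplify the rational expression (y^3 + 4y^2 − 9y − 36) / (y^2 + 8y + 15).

Euclidean algorithm in ℚ[y]:
  y^3 + 4y^2 − 9y − 36 = (y − 4)(y^2 + 8y + 15) + (8y + 24)
  y^2 + 8y + 15 = ((1/8)y + 5/8)(8y + 24) + (0)
Last nonzero remainder: 8y + 24. Dividing through by 8 gives the monic gcd y + 3.
Cancel y + 3 from numerator and denominator to get the reduced form.

(y^2 + y − 12)/(y + 5)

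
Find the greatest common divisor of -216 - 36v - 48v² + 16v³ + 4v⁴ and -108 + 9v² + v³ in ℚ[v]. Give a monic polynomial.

By polynomial division,
  4v⁴ + 16v³ - 48v² - 36v - 216 = (4v - 20)(v³ + 9v² - 108) + (132v² + 396v - 2376)
  v³ + 9v² - 108 = ((1/132)v + 1/22)(132v² + 396v - 2376) + (0)
Last nonzero remainder: 132v² + 396v - 2376. Dividing through by 132 gives the monic gcd v² + 3v - 18.

-18 + 3v + v²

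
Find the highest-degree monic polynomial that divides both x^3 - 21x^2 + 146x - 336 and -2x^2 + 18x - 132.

Euclidean algorithm in ℚ[x]:
  x^3 - 21x^2 + 146x - 336 = (-(1/2)x + 6)(-2x^2 + 18x - 132) + (-28x + 456)
  -2x^2 + 18x - 132 = ((1/14)x + 51/98)(-28x + 456) + (-18096/49)
  -28x + 456 = ((343/4524)x - 931/754)(-18096/49) + (0)
The last nonzero remainder is the constant -18096/49, so the polynomials are coprime and gcd = 1.

1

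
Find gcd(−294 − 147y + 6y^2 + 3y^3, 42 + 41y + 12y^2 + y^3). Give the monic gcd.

14 + 9y + y^2

By polynomial division,
  3y^3 + 6y^2 − 147y − 294 = (3)(y^3 + 12y^2 + 41y + 42) + (−30y^2 − 270y − 420)
  y^3 + 12y^2 + 41y + 42 = (−(1/30)y − 1/10)(−30y^2 − 270y − 420) + (0)
Last nonzero remainder: −30y^2 − 270y − 420. Dividing through by −30 gives the monic gcd y^2 + 9y + 14.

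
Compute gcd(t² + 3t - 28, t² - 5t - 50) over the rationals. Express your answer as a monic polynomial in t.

Euclidean algorithm in ℚ[t]:
  t² + 3t - 28 = (t² - 5t - 50) + (8t + 22)
  t² - 5t - 50 = ((1/8)t - 31/32)(8t + 22) + (-459/16)
  8t + 22 = (-(128/459)t - 352/459)(-459/16) + (0)
The last nonzero remainder is the constant -459/16, so the polynomials are coprime and gcd = 1.

1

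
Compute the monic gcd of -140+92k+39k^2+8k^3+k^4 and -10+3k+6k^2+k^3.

Apply the Euclidean algorithm:
  k^4+8k^3+39k^2+92k-140 = (k+2)(k^3+6k^2+3k-10) + (24k^2+96k-120)
  k^3+6k^2+3k-10 = ((1/24)k+1/12)(24k^2+96k-120) + (0)
Last nonzero remainder: 24k^2+96k-120. Dividing through by 24 gives the monic gcd k^2+4k-5.

-5+4k+k^2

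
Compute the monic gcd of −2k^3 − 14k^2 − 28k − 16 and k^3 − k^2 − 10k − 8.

k^2 + 3k + 2

Apply the Euclidean algorithm:
  −2k^3 − 14k^2 − 28k − 16 = (−2)(k^3 − k^2 − 10k − 8) + (−16k^2 − 48k − 32)
  k^3 − k^2 − 10k − 8 = (−(1/16)k + 1/4)(−16k^2 − 48k − 32) + (0)
Last nonzero remainder: −16k^2 − 48k − 32. Dividing through by −16 gives the monic gcd k^2 + 3k + 2.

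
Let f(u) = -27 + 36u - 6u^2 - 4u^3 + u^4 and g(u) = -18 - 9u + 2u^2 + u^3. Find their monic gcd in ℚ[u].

-9 + u^2

Apply the Euclidean algorithm:
  u^4 - 4u^3 - 6u^2 + 36u - 27 = (u - 6)(u^3 + 2u^2 - 9u - 18) + (15u^2 - 135)
  u^3 + 2u^2 - 9u - 18 = ((1/15)u + 2/15)(15u^2 - 135) + (0)
Last nonzero remainder: 15u^2 - 135. Dividing through by 15 gives the monic gcd u^2 - 9.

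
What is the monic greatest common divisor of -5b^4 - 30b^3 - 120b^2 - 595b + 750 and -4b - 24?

b + 6

Repeated division with remainder:
  -5b^4 - 30b^3 - 120b^2 - 595b + 750 = ((5/4)b^3 + 30b - 125/4)(-4b - 24) + (0)
Last nonzero remainder: -4b - 24. Dividing through by -4 gives the monic gcd b + 6.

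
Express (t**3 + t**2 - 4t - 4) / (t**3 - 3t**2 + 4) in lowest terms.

(t + 2)/(t - 2)

Repeated division with remainder:
  t**3 + t**2 - 4t - 4 = (t**3 - 3t**2 + 4) + (4t**2 - 4t - 8)
  t**3 - 3t**2 + 4 = ((1/4)t - 1/2)(4t**2 - 4t - 8) + (0)
Last nonzero remainder: 4t**2 - 4t - 8. Dividing through by 4 gives the monic gcd t**2 - t - 2.
Cancel t**2 - t - 2 from numerator and denominator to get the reduced form.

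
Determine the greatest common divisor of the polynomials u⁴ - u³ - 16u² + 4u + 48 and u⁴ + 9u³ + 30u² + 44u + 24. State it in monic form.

Euclidean algorithm in ℚ[u]:
  u⁴ - u³ - 16u² + 4u + 48 = (u⁴ + 9u³ + 30u² + 44u + 24) + (-10u³ - 46u² - 40u + 24)
  u⁴ + 9u³ + 30u² + 44u + 24 = (-(1/10)u - 11/25)(-10u³ - 46u² - 40u + 24) + ((144/25)u² + (144/5)u + 864/25)
  -10u³ - 46u² - 40u + 24 = (-(125/72)u + 25/36)((144/25)u² + (144/5)u + 864/25) + (0)
Last nonzero remainder: (144/25)u² + (144/5)u + 864/25. Dividing through by 144/25 gives the monic gcd u² + 5u + 6.

u² + 5u + 6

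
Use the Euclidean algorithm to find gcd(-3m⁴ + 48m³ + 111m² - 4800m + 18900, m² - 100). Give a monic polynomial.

m² - 100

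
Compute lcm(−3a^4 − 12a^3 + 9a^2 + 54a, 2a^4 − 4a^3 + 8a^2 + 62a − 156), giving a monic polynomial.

a^6 + a^5 − 2a^4 + 43a^3 + 15a^2 − 234a

By polynomial division,
  −3a^4 − 12a^3 + 9a^2 + 54a = (−3/2)(2a^4 − 4a^3 + 8a^2 + 62a − 156) + (−18a^3 + 21a^2 + 147a − 234)
  2a^4 − 4a^3 + 8a^2 + 62a − 156 = (−(1/9)a + 5/54)(−18a^3 + 21a^2 + 147a − 234) + ((403/18)a^2 + (403/18)a − 403/3)
  −18a^3 + 21a^2 + 147a − 234 = (−(324/403)a + 54/31)((403/18)a^2 + (403/18)a − 403/3) + (0)
Last nonzero remainder: (403/18)a^2 + (403/18)a − 403/3. Dividing through by 403/18 gives the monic gcd a^2 + a − 6.
Then lcm(f, g) = f·g / gcd(f, g); expanding and making the result monic gives the answer.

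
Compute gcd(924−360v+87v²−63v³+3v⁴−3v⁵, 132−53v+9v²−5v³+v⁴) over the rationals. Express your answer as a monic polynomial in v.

Apply the Euclidean algorithm:
  −3v⁵+3v⁴−63v³+87v²−360v+924 = (−3v−12)(v⁴−5v³+9v²−53v+132) + (−96v³+36v²−600v+2508)
  v⁴−5v³+9v²−53v+132 = (−(1/96)v+37/768)(−96v³+36v²−600v+2508) + ((65/64)v²+(65/32)v+715/64)
  −96v³+36v²−600v+2508 = (−(6144/65)v+14592/65)((65/64)v²+(65/32)v+715/64) + (0)
Last nonzero remainder: (65/64)v²+(65/32)v+715/64. Dividing through by 65/64 gives the monic gcd v²+2v+11.

11+2v+v²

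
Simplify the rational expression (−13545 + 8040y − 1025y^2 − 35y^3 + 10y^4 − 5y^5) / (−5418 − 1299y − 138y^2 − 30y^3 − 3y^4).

Apply the Euclidean algorithm:
  −5y^5 + 10y^4 − 35y^3 − 1025y^2 + 8040y − 13545 = ((5/3)y − 20)(−3y^4 − 30y^3 − 138y^2 − 1299y − 5418) + (−405y^3 − 1620y^2 − 8910y − 121905)
  −3y^4 − 30y^3 − 138y^2 − 1299y − 5418 = ((1/135)y + 2/45)(−405y^3 − 1620y^2 − 8910y − 121905) + (0)
Last nonzero remainder: −405y^3 − 1620y^2 − 8910y − 121905. Dividing through by −405 gives the monic gcd y^3 + 4y^2 + 22y + 301.
Cancel y^3 + 4y^2 + 22y + 301 from numerator and denominator to get the reduced form.

(45 − 30y + 5y^2)/(18 + 3y)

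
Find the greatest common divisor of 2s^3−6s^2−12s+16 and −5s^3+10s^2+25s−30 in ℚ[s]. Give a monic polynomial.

s^2+s−2

Euclidean algorithm in ℚ[s]:
  2s^3−6s^2−12s+16 = (−2/5)(−5s^3+10s^2+25s−30) + (−2s^2−2s+4)
  −5s^3+10s^2+25s−30 = ((5/2)s−15/2)(−2s^2−2s+4) + (0)
Last nonzero remainder: −2s^2−2s+4. Dividing through by −2 gives the monic gcd s^2+s−2.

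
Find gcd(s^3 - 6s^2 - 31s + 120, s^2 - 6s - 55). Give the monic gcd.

s + 5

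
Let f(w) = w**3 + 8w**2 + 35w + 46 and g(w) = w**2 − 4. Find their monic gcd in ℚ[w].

Apply the Euclidean algorithm:
  w**3 + 8w**2 + 35w + 46 = (w + 8)(w**2 − 4) + (39w + 78)
  w**2 − 4 = ((1/39)w − 2/39)(39w + 78) + (0)
Last nonzero remainder: 39w + 78. Dividing through by 39 gives the monic gcd w + 2.

w + 2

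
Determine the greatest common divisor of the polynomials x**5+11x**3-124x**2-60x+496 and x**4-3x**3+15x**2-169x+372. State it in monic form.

By polynomial division,
  x**5+11x**3-124x**2-60x+496 = (x+3)(x**4-3x**3+15x**2-169x+372) + (5x**3+75x-620)
  x**4-3x**3+15x**2-169x+372 = ((1/5)x-3/5)(5x**3+75x-620) + (0)
Last nonzero remainder: 5x**3+75x-620. Dividing through by 5 gives the monic gcd x**3+15x-124.

x**3+15x-124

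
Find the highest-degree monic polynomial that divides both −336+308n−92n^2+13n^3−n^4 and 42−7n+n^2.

42−7n+n^2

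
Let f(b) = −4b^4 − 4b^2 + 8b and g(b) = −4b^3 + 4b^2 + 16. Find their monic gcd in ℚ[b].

b^2 + b + 2

Euclidean algorithm in ℚ[b]:
  −4b^4 − 4b^2 + 8b = (b + 1)(−4b^3 + 4b^2 + 16) + (−8b^2 − 8b − 16)
  −4b^3 + 4b^2 + 16 = ((1/2)b − 1)(−8b^2 − 8b − 16) + (0)
Last nonzero remainder: −8b^2 − 8b − 16. Dividing through by −8 gives the monic gcd b^2 + b + 2.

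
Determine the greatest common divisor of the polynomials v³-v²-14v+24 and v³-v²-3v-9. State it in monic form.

By polynomial division,
  v³-v²-14v+24 = (v³-v²-3v-9) + (-11v+33)
  v³-v²-3v-9 = (-(1/11)v²-(2/11)v-3/11)(-11v+33) + (0)
Last nonzero remainder: -11v+33. Dividing through by -11 gives the monic gcd v-3.

v-3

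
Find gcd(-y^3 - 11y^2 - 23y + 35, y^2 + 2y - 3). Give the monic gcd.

Apply the Euclidean algorithm:
  -y^3 - 11y^2 - 23y + 35 = (-y - 9)(y^2 + 2y - 3) + (-8y + 8)
  y^2 + 2y - 3 = (-(1/8)y - 3/8)(-8y + 8) + (0)
Last nonzero remainder: -8y + 8. Dividing through by -8 gives the monic gcd y - 1.

y - 1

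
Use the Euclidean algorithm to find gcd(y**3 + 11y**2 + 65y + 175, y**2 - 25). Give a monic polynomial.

Repeated division with remainder:
  y**3 + 11y**2 + 65y + 175 = (y + 11)(y**2 - 25) + (90y + 450)
  y**2 - 25 = ((1/90)y - 1/18)(90y + 450) + (0)
Last nonzero remainder: 90y + 450. Dividing through by 90 gives the monic gcd y + 5.

y + 5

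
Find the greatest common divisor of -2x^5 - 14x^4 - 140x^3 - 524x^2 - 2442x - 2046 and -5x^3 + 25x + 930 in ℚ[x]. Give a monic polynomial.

Euclidean algorithm in ℚ[x]:
  -2x^5 - 14x^4 - 140x^3 - 524x^2 - 2442x - 2046 = ((2/5)x^2 + (14/5)x + 30)(-5x^3 + 25x + 930) + (-966x^2 - 5796x - 29946)
  -5x^3 + 25x + 930 = ((5/966)x - 5/161)(-966x^2 - 5796x - 29946) + (0)
Last nonzero remainder: -966x^2 - 5796x - 29946. Dividing through by -966 gives the monic gcd x^2 + 6x + 31.

x^2 + 6x + 31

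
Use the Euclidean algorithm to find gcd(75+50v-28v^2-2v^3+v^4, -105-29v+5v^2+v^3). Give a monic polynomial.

-5+v

By polynomial division,
  v^4-2v^3-28v^2+50v+75 = (v-7)(v^3+5v^2-29v-105) + (36v^2-48v-660)
  v^3+5v^2-29v-105 = ((1/36)v+19/108)(36v^2-48v-660) + (-(20/9)v+100/9)
  36v^2-48v-660 = (-(81/5)v-297/5)(-(20/9)v+100/9) + (0)
Last nonzero remainder: -(20/9)v+100/9. Dividing through by -20/9 gives the monic gcd v-5.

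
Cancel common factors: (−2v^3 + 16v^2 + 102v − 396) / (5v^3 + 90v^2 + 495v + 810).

Repeated division with remainder:
  −2v^3 + 16v^2 + 102v − 396 = (−2/5)(5v^3 + 90v^2 + 495v + 810) + (52v^2 + 300v − 72)
  5v^3 + 90v^2 + 495v + 810 = ((5/52)v + 795/676)(52v^2 + 300v − 72) + ((25200/169)v + 151200/169)
  52v^2 + 300v − 72 = ((2197/6300)v − 169/2100)((25200/169)v + 151200/169) + (0)
Last nonzero remainder: (25200/169)v + 151200/169. Dividing through by 25200/169 gives the monic gcd v + 6.
Cancel v + 6 from numerator and denominator to get the reduced form.

(−2v^2 + 28v − 66)/(5v^2 + 60v + 135)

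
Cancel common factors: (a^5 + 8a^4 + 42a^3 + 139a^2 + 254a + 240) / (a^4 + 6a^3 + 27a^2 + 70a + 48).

Apply the Euclidean algorithm:
  a^5 + 8a^4 + 42a^3 + 139a^2 + 254a + 240 = (a + 2)(a^4 + 6a^3 + 27a^2 + 70a + 48) + (3a^3 + 15a^2 + 66a + 144)
  a^4 + 6a^3 + 27a^2 + 70a + 48 = ((1/3)a + 1/3)(3a^3 + 15a^2 + 66a + 144) + (0)
Last nonzero remainder: 3a^3 + 15a^2 + 66a + 144. Dividing through by 3 gives the monic gcd a^3 + 5a^2 + 22a + 48.
Cancel a^3 + 5a^2 + 22a + 48 from numerator and denominator to get the reduced form.

(a^2 + 3a + 5)/(a + 1)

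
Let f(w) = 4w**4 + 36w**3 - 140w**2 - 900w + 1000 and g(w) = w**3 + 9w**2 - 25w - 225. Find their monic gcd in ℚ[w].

Euclidean algorithm in ℚ[w]:
  4w**4 + 36w**3 - 140w**2 - 900w + 1000 = (4w)(w**3 + 9w**2 - 25w - 225) + (-40w**2 + 1000)
  w**3 + 9w**2 - 25w - 225 = (-(1/40)w - 9/40)(-40w**2 + 1000) + (0)
Last nonzero remainder: -40w**2 + 1000. Dividing through by -40 gives the monic gcd w**2 - 25.

w**2 - 25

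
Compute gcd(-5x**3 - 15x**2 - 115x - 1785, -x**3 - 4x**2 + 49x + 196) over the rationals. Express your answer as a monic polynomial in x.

x + 7

Apply the Euclidean algorithm:
  -5x**3 - 15x**2 - 115x - 1785 = (5)(-x**3 - 4x**2 + 49x + 196) + (5x**2 - 360x - 2765)
  -x**3 - 4x**2 + 49x + 196 = (-(1/5)x - 76/5)(5x**2 - 360x - 2765) + (-5976x - 41832)
  5x**2 - 360x - 2765 = (-(5/5976)x + 395/5976)(-5976x - 41832) + (0)
Last nonzero remainder: -5976x - 41832. Dividing through by -5976 gives the monic gcd x + 7.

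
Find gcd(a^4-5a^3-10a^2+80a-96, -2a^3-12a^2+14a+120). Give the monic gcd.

a^2+a-12

Apply the Euclidean algorithm:
  a^4-5a^3-10a^2+80a-96 = (-(1/2)a+11/2)(-2a^3-12a^2+14a+120) + (63a^2+63a-756)
  -2a^3-12a^2+14a+120 = (-(2/63)a-10/63)(63a^2+63a-756) + (0)
Last nonzero remainder: 63a^2+63a-756. Dividing through by 63 gives the monic gcd a^2+a-12.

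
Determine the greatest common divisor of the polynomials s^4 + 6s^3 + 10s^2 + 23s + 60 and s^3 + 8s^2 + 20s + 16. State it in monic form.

Euclidean algorithm in ℚ[s]:
  s^4 + 6s^3 + 10s^2 + 23s + 60 = (s - 2)(s^3 + 8s^2 + 20s + 16) + (6s^2 + 47s + 92)
  s^3 + 8s^2 + 20s + 16 = ((1/6)s + 1/36)(6s^2 + 47s + 92) + ((121/36)s + 121/9)
  6s^2 + 47s + 92 = ((216/121)s + 828/121)((121/36)s + 121/9) + (0)
Last nonzero remainder: (121/36)s + 121/9. Dividing through by 121/36 gives the monic gcd s + 4.

s + 4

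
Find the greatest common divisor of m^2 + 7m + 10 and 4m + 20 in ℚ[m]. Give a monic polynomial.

Euclidean algorithm in ℚ[m]:
  m^2 + 7m + 10 = ((1/4)m + 1/2)(4m + 20) + (0)
Last nonzero remainder: 4m + 20. Dividing through by 4 gives the monic gcd m + 5.

m + 5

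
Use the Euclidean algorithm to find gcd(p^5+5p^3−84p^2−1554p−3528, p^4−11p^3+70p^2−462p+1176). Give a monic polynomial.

Apply the Euclidean algorithm:
  p^5+5p^3−84p^2−1554p−3528 = (p+11)(p^4−11p^3+70p^2−462p+1176) + (56p^3−392p^2+2352p−16464)
  p^4−11p^3+70p^2−462p+1176 = ((1/56)p−1/14)(56p^3−392p^2+2352p−16464) + (0)
Last nonzero remainder: 56p^3−392p^2+2352p−16464. Dividing through by 56 gives the monic gcd p^3−7p^2+42p−294.

p^3−7p^2+42p−294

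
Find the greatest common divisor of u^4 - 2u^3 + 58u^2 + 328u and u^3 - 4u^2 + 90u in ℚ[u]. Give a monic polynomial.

Repeated division with remainder:
  u^4 - 2u^3 + 58u^2 + 328u = (u + 2)(u^3 - 4u^2 + 90u) + (-24u^2 + 148u)
  u^3 - 4u^2 + 90u = (-(1/24)u - 13/144)(-24u^2 + 148u) + ((3721/36)u)
  -24u^2 + 148u = (-(864/3721)u + 5328/3721)((3721/36)u) + (0)
Last nonzero remainder: (3721/36)u. Dividing through by 3721/36 gives the monic gcd u.

u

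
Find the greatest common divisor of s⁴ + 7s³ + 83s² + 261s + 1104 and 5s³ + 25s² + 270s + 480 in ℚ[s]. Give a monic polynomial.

By polynomial division,
  s⁴ + 7s³ + 83s² + 261s + 1104 = ((1/5)s + 2/5)(5s³ + 25s² + 270s + 480) + (19s² + 57s + 912)
  5s³ + 25s² + 270s + 480 = ((5/19)s + 10/19)(19s² + 57s + 912) + (0)
Last nonzero remainder: 19s² + 57s + 912. Dividing through by 19 gives the monic gcd s² + 3s + 48.

s² + 3s + 48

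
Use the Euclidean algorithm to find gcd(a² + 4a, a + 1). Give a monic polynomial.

1

Apply the Euclidean algorithm:
  a² + 4a = (a + 3)(a + 1) + (−3)
  a + 1 = (−(1/3)a − 1/3)(−3) + (0)
The last nonzero remainder is the constant −3, so the polynomials are coprime and gcd = 1.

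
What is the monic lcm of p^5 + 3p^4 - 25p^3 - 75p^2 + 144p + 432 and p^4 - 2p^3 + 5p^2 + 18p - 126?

By polynomial division,
  p^5 + 3p^4 - 25p^3 - 75p^2 + 144p + 432 = (p + 5)(p^4 - 2p^3 + 5p^2 + 18p - 126) + (-20p^3 - 118p^2 + 180p + 1062)
  p^4 - 2p^3 + 5p^2 + 18p - 126 = (-(1/20)p + 79/200)(-20p^3 - 118p^2 + 180p + 1062) + ((6061/100)p^2 - 54549/100)
  -20p^3 - 118p^2 + 180p + 1062 = (-(2000/6061)p - 11800/6061)((6061/100)p^2 - 54549/100) + (0)
Last nonzero remainder: (6061/100)p^2 - 54549/100. Dividing through by 6061/100 gives the monic gcd p^2 - 9.
Then lcm(f, g) = f·g / gcd(f, g); expanding and making the result monic gives the answer.

p^7 + p^6 - 17p^5 + 17p^4 - 56p^3 - 906p^2 + 1152p + 6048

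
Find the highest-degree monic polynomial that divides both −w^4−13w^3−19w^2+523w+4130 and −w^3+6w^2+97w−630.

w^2+3w−70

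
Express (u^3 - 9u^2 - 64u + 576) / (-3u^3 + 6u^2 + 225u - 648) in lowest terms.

Repeated division with remainder:
  u^3 - 9u^2 - 64u + 576 = (-1/3)(-3u^3 + 6u^2 + 225u - 648) + (-7u^2 + 11u + 360)
  -3u^3 + 6u^2 + 225u - 648 = ((3/7)u - 9/49)(-7u^2 + 11u + 360) + ((3564/49)u - 28512/49)
  -7u^2 + 11u + 360 = (-(343/3564)u - 245/396)((3564/49)u - 28512/49) + (0)
Last nonzero remainder: (3564/49)u - 28512/49. Dividing through by 3564/49 gives the monic gcd u - 8.
Cancel u - 8 from numerator and denominator to get the reduced form.

(-u^2 + u + 72)/(3u^2 + 18u - 81)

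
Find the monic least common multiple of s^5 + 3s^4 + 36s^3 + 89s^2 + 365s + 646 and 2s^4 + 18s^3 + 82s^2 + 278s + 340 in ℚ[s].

Euclidean algorithm in ℚ[s]:
  s^5 + 3s^4 + 36s^3 + 89s^2 + 365s + 646 = ((1/2)s − 3)(2s^4 + 18s^3 + 82s^2 + 278s + 340) + (49s^3 + 196s^2 + 1029s + 1666)
  2s^4 + 18s^3 + 82s^2 + 278s + 340 = ((2/49)s + 10/49)(49s^3 + 196s^2 + 1029s + 1666) + (0)
Last nonzero remainder: 49s^3 + 196s^2 + 1029s + 1666. Dividing through by 49 gives the monic gcd s^3 + 4s^2 + 21s + 34.
Then lcm(f, g) = f·g / gcd(f, g); expanding and making the result monic gives the answer.

s^6 + 8s^5 + 51s^4 + 269s^3 + 810s^2 + 2471s + 3230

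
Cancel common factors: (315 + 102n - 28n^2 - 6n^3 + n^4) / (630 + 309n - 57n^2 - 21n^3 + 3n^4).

(3 + n)/(6 + 3n)

Repeated division with remainder:
  n^4 - 6n^3 - 28n^2 + 102n + 315 = (1/3)(3n^4 - 21n^3 - 57n^2 + 309n + 630) + (n^3 - 9n^2 - n + 105)
  3n^4 - 21n^3 - 57n^2 + 309n + 630 = (3n + 6)(n^3 - 9n^2 - n + 105) + (0)
The last nonzero remainder n^3 - 9n^2 - n + 105 is already monic.
Cancel n^3 - 9n^2 - n + 105 from numerator and denominator to get the reduced form.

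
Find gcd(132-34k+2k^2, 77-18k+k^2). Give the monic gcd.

-11+k

Repeated division with remainder:
  2k^2-34k+132 = (2)(k^2-18k+77) + (2k-22)
  k^2-18k+77 = ((1/2)k-7/2)(2k-22) + (0)
Last nonzero remainder: 2k-22. Dividing through by 2 gives the monic gcd k-11.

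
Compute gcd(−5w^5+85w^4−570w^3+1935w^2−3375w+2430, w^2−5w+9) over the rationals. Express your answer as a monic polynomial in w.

w^2−5w+9

Apply the Euclidean algorithm:
  −5w^5+85w^4−570w^3+1935w^2−3375w+2430 = (−5w^3+60w^2−225w+270)(w^2−5w+9) + (0)
The last nonzero remainder w^2−5w+9 is already monic.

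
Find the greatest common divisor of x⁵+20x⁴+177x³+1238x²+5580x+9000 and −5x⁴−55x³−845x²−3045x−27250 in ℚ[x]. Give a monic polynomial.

x²+x+50

Apply the Euclidean algorithm:
  x⁵+20x⁴+177x³+1238x²+5580x+9000 = (−(1/5)x−9/5)(−5x⁴−55x³−845x²−3045x−27250) + (−91x³−892x²−5351x−40050)
  −5x⁴−55x³−845x²−3045x−27250 = ((5/91)x+545/8281)(−91x³−892x²−5351x−40050) + (−(4076600/8281)x²−(4076600/8281)x−203830000/8281)
  −91x³−892x²−5351x−40050 = ((753571/4076600)x+6633081/4076600)(−(4076600/8281)x²−(4076600/8281)x−203830000/8281) + (0)
Last nonzero remainder: −(4076600/8281)x²−(4076600/8281)x−203830000/8281. Dividing through by −4076600/8281 gives the monic gcd x²+x+50.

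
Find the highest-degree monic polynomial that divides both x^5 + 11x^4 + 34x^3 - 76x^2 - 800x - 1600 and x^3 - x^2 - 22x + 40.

By polynomial division,
  x^5 + 11x^4 + 34x^3 - 76x^2 - 800x - 1600 = (x^2 + 12x + 68)(x^3 - x^2 - 22x + 40) + (216x^2 + 216x - 4320)
  x^3 - x^2 - 22x + 40 = ((1/216)x - 1/108)(216x^2 + 216x - 4320) + (0)
Last nonzero remainder: 216x^2 + 216x - 4320. Dividing through by 216 gives the monic gcd x^2 + x - 20.

x^2 + x - 20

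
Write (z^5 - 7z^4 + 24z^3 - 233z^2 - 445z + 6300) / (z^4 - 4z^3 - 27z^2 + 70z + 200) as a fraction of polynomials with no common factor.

(z^3 - 6z^2 + 38z - 315)/(z^2 - 3z - 10)

Apply the Euclidean algorithm:
  z^5 - 7z^4 + 24z^3 - 233z^2 - 445z + 6300 = (z - 3)(z^4 - 4z^3 - 27z^2 + 70z + 200) + (39z^3 - 384z^2 - 435z + 6900)
  z^4 - 4z^3 - 27z^2 + 70z + 200 = ((1/39)z + 76/507)(39z^3 - 384z^2 - 435z + 6900) + ((7050/169)z^2 - (7050/169)z - 141000/169)
  39z^3 - 384z^2 - 435z + 6900 = ((2197/2350)z - 3887/470)((7050/169)z^2 - (7050/169)z - 141000/169) + (0)
Last nonzero remainder: (7050/169)z^2 - (7050/169)z - 141000/169. Dividing through by 7050/169 gives the monic gcd z^2 - z - 20.
Cancel z^2 - z - 20 from numerator and denominator to get the reduced form.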